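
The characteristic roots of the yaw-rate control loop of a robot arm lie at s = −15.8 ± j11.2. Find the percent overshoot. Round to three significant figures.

The poles are at −σ ± jω_d with σ = 15.8 and ω_d = 11.2, so ω_n = √(σ²+ω_d²) = 19.4 rad/s and ζ = σ/ω_n = 0.816.
%OS = 100 e^{−πζ/√(1−ζ²)} with ζ = 0.816 gives 1.19%.

%OS ≈ 1.19%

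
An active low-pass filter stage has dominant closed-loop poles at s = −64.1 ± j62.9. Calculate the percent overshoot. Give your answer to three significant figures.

|pole| = ω_n = √(64.1² + 62.9²) = 89.8 rad/s; ζ = cos θ = σ/ω_n = 0.714.
%OS = 100 e^{−πζ/√(1−ζ²)} with ζ = 0.714 gives 4.07%.

%OS ≈ 4.07%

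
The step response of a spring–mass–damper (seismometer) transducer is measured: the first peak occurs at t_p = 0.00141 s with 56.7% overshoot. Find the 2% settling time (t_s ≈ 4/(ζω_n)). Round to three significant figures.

The overshoot fixes ζ = −ln(OS)/√(π²+ln²(OS)) = 0.178.
t_p = π/ω_d ⇒ ω_d = 2230 rad/s; then ω_n = ω_d/√(1−ζ²) = 2260 rad/s.
t_s ≈ 4/(ζω_n) = 4/(0.178·2260) = 0.00994 s.

t_s ≈ 0.00994 s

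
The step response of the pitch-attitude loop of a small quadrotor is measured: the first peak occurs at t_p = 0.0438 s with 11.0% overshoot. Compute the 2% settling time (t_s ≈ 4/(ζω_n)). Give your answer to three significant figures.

From the overshoot, ζ = −ln(OS)/√(π²+ln²(OS)) = 0.575.
t_p = π/ω_d ⇒ ω_d = 71.7 rad/s; then ω_n = ω_d/√(1−ζ²) = 87.7 rad/s.
t_s ≈ 4/(ζω_n) = 4/(0.575·87.7) = 0.0794 s.

t_s ≈ 0.0794 s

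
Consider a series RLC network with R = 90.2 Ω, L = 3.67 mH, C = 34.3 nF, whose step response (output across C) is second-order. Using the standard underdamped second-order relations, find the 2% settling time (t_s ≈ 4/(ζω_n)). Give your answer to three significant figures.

For a series RLC circuit (capacitor voltage as output), ω_n = 1/√(LC) = 1/√(3.67 mH · 34.3 nF) = 89100 rad/s.
ζ = (R/2)·√(C/L) = (90.2/2)·√(34.3 nF/3.67 mH) = 0.138.
t_s ≈ 4/(ζω_n) = 0.000325 s.

t_s ≈ 0.000325 s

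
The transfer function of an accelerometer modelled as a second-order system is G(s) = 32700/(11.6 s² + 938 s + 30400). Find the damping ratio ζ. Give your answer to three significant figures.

Dividing through by 11.6: denominator becomes s² + 80.86 s + 2621.
So ω_n = √2621 = 51.2 rad/s and ζ = 80.86/(2·51.2) = 0.790.

ζ ≈ 0.790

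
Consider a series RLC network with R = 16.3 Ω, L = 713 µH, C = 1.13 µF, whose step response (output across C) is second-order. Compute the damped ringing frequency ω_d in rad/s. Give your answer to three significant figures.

For a series RLC circuit (capacitor voltage as output), ω_n = 1/√(LC) = 1/√(713 µH · 1.13 µF) = 35200 rad/s.
ζ = (R/2)·√(C/L) = (16.3/2)·√(1.13 µF/713 µH) = 0.324.
ω_d = 35200·√(1 − 0.324²) = 33300 rad/s.

ω_d ≈ 33300 rad/s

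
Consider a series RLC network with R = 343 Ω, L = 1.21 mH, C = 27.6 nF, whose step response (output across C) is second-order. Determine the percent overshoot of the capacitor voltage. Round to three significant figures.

%OS ≈ 1.13%

For a series RLC circuit (capacitor voltage as output), ω_n = 1/√(LC) = 1/√(1.21 mH · 27.6 nF) = 173000 rad/s.
ζ = (R/2)·√(C/L) = (343/2)·√(27.6 nF/1.21 mH) = 0.819.
%OS = 100·exp(−πζ/√(1−ζ²)) = 1.13%.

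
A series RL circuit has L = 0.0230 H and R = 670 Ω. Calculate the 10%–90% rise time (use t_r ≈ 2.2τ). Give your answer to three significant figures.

t_r ≈ 0.0000755 s

τ = L/R = 0.0230/670 = 0.0000343 s.
t_r ≈ 2.2τ = 0.0000755 s.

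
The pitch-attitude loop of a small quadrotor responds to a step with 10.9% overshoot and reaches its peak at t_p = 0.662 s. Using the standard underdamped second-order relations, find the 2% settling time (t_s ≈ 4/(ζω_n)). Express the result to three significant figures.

t_s ≈ 1.19 s

From the overshoot, ζ = −ln(OS)/√(π²+ln²(OS)) = 0.576.
From t_p = π/ω_d, ω_d = π/0.662 = 4.75 rad/s, so ω_n = ω_d/√(1−ζ²) = 5.81 rad/s.
t_s ≈ 4/(ζω_n) = 4/(0.576·5.81) = 1.19 s.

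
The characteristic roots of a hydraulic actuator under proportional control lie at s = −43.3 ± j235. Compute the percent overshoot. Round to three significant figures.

%OS ≈ 56.1%

The poles are at −σ ± jω_d with σ = 43.3 and ω_d = 235, so ω_n = √(σ²+ω_d²) = 239 rad/s and ζ = σ/ω_n = 0.181.
Overshoot: exp(−π·0.181/√(1−0.181²)) = 0.561, i.e. 56.1%.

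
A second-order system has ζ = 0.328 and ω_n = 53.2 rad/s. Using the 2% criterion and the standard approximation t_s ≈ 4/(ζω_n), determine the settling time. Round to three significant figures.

t_s ≈ 4/(ζω_n) = 4/(0.328 × 53.2) = 0.229 s.

t_s ≈ 0.229 s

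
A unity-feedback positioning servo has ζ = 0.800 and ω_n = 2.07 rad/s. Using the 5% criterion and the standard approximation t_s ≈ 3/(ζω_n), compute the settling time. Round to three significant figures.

t_s ≈ 1.81 s

t_s ≈ 3/(ζω_n) = 3/(0.800 × 2.07) = 1.81 s.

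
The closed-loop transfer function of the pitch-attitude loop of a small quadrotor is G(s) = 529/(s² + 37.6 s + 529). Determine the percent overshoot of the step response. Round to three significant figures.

%OS ≈ 1.16%

ω_n = √529 = 23.0 rad/s; ζ = 37.6/(2·23.0) = 0.817.
%OS = 100·exp(−πζ/√(1−ζ²)) = 1.16%.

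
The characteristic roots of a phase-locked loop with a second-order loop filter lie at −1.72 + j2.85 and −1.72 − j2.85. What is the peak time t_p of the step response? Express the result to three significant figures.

t_p = π/ω_d with ω_d = 2.85 (the imaginary part), so t_p = 1.10 s.

t_p ≈ 1.10 s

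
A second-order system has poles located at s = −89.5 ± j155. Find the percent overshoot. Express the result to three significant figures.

|pole| = ω_n = √(89.5² + 155²) = 179 rad/s; ζ = cos θ = σ/ω_n = 0.500.
%OS = 100·exp(−πζ/√(1−ζ²)) = 16.3%.

%OS ≈ 16.3%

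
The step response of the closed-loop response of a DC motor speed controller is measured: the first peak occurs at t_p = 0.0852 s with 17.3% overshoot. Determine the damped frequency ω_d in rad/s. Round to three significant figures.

ω_d ≈ 36.9 rad/s

t_p = π/ω_d, so ω_d = π/0.0852 = 36.9 rad/s.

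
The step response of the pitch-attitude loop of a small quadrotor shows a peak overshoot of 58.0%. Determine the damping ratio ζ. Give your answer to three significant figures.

ζ ≈ 0.171

From %OS = 100·exp(−πζ/√(1−ζ²)), invert to get ζ = −ln(OS)/√(π² + ln²(OS)) with OS = 0.580.
−ln 0.580 = 0.5447, so ζ = 0.5447/√(π² + 0.2967) = 0.171.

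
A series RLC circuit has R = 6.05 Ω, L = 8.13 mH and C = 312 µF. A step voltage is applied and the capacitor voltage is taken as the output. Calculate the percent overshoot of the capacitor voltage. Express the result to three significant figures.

%OS ≈ 9.91%

For a series RLC circuit (capacitor voltage as output), ω_n = 1/√(LC) = 1/√(8.13 mH · 312 µF) = 628 rad/s.
ζ = (R/2)·√(C/L) = (6.05/2)·√(312 µF/8.13 mH) = 0.593.
%OS = 100·exp(−πζ/√(1−ζ²)) = 9.91%.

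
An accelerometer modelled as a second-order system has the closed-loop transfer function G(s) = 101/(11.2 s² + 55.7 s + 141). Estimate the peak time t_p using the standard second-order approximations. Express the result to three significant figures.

Dividing through by 11.2: denominator becomes s² + 4.973 s + 12.59.
So ω_n = √12.59 = 3.55 rad/s and ζ = 4.973/(2·3.55) = 0.701.
The damped frequency ω_d = ω_n√(1−ζ²) = 2.53 rad/s. t_p = π/ω_d = 1.24 s.

t_p ≈ 1.24 s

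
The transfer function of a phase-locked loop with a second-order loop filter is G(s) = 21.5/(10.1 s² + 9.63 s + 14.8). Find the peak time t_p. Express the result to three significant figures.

Dividing through by 10.1: denominator becomes s² + 0.9535 s + 1.465.
So ω_n = √1.465 = 1.21 rad/s and ζ = 0.9535/(2·1.21) = 0.394.
ω_d = 1.21·√(1 − 0.394²) = 1.11 rad/s. t_p = π/ω_d = 2.82 s.

t_p ≈ 2.82 s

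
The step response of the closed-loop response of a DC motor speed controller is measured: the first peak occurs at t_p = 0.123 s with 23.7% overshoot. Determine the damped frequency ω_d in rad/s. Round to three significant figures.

ω_d ≈ 25.5 rad/s

t_p = π/ω_d, so ω_d = π/0.123 = 25.5 rad/s.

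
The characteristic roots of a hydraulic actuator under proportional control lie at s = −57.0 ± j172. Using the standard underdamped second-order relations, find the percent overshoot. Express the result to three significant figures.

The poles are at −σ ± jω_d with σ = 57.0 and ω_d = 172, so ω_n = √(σ²+ω_d²) = 181 rad/s and ζ = σ/ω_n = 0.315.
%OS = 100·exp(−πζ/√(1−ζ²)) = 35.3%.

%OS ≈ 35.3%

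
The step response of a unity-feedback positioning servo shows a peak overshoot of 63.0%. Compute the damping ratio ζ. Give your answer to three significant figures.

ζ ≈ 0.146

ζ = −ln(OS)/√(π² + (ln OS)²). With OS = 0.630, ln OS = −0.4620 and ζ = 0.4620/3.175 = 0.146.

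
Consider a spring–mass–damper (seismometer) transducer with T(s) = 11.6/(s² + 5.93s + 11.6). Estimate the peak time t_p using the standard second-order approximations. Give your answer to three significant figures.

t_p ≈ 1.87 s

ω_n = √11.6 = 3.41 rad/s; ζ = 5.93/(2·3.41) = 0.871.
ω_d = ω_n√(1−ζ²) = 1.68 rad/s. Then t_p = π/ω_d = 1.87 s.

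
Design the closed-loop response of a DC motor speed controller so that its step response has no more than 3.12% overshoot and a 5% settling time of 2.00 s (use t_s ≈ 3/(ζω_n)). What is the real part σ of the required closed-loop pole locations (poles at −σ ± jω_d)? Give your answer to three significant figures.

The settling-time spec alone fixes σ = ζω_n = 3/t_s = 3/2.00 = 1.50.
(Overshoot then fixes ζ = 0.741 and hence ω_d = σ·√(1−ζ²)/ζ = 1.36 rad/s.)

σ ≈ 1.50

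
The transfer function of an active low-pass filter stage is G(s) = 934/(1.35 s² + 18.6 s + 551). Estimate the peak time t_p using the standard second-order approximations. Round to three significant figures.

t_p ≈ 0.165 s

Dividing through by 1.35: denominator becomes s² + 13.78 s + 408.1.
So ω_n = √408.1 = 20.2 rad/s and ζ = 13.78/(2·20.2) = 0.341.
The damped frequency ω_d = ω_n√(1−ζ²) = 19.0 rad/s. t_p = π/ω_d = 0.165 s.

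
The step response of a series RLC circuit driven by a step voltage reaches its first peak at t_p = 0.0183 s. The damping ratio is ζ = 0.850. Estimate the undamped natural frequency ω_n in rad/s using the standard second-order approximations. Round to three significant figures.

ω_n ≈ 326 rad/s

Peak time t_p = π/ω_d, so ω_d = π/t_p = π/0.0183 = 172 rad/s.
ω_n = ω_d/√(1−ζ²) = 172/√0.278 = 326 rad/s.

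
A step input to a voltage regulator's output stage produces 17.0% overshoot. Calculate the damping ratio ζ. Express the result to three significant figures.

ζ ≈ 0.491

From %OS = 100·exp(−πζ/√(1−ζ²)), invert to get ζ = −ln(OS)/√(π² + ln²(OS)) with OS = 0.170.
−ln 0.170 = 1.772, so ζ = 1.772/√(π² + 3.140) = 0.491.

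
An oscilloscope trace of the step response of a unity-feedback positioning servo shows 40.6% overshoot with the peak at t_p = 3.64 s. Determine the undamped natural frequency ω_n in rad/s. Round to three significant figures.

From the overshoot, ζ = −ln(OS)/√(π²+ln²(OS)) = 0.276.
t_p = π/ω_d ⇒ ω_d = 0.863 rad/s; then ω_n = ω_d/√(1−ζ²) = 0.898 rad/s.

ω_n ≈ 0.898 rad/s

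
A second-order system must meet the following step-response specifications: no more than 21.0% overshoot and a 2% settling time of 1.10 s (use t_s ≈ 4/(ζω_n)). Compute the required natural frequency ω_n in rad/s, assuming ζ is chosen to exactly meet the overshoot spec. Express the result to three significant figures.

ω_n ≈ 8.17 rad/s

Inverting the overshoot relation: ζ = |ln 0.210|/√(π² + ln²0.210) = 0.445.
Then ω_n = 4/(ζ t_s) = 4/(0.445 × 1.10) = 8.17 rad/s.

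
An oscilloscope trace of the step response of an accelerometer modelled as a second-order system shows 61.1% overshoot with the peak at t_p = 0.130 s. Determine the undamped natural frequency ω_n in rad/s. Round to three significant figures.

ζ from %OS: ζ = |ln 0.611|/√(π²+ln²0.611) = 0.155.
t_p = π/ω_d ⇒ ω_d = 24.2 rad/s; then ω_n = ω_d/√(1−ζ²) = 24.5 rad/s.

ω_n ≈ 24.5 rad/s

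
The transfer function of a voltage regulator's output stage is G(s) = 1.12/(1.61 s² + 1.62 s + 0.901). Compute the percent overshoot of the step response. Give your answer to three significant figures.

%OS ≈ 5.76%

Dividing through by 1.61: denominator becomes s² + 1.006 s + 0.5596.
So ω_n = √0.5596 = 0.748 rad/s and ζ = 1.006/(2·0.748) = 0.673.
%OS = 100·exp(−πζ/√(1−ζ²)) = 5.76%.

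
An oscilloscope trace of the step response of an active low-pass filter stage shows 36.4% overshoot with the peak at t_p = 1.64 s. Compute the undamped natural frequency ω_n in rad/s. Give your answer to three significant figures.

ω_n ≈ 2.01 rad/s

The overshoot fixes ζ = −ln(OS)/√(π²+ln²(OS)) = 0.306.
t_p = π/ω_d ⇒ ω_d = 1.92 rad/s; then ω_n = ω_d/√(1−ζ²) = 2.01 rad/s.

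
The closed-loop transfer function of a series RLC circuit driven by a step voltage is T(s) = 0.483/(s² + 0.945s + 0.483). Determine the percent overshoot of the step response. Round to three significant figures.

Matching coefficients with s² + 2ζω_n s + ω_n² gives ω_n² = 0.483 ⇒ ω_n = 0.695 rad/s, and ζ = 0.945/(2ω_n) = 0.680.
Overshoot: exp(−π·0.680/√(1−0.680²)) = 0.0543, i.e. 5.43%.

%OS ≈ 5.43%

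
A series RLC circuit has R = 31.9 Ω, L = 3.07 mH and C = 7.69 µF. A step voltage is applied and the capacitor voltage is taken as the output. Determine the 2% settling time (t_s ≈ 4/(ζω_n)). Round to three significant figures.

t_s ≈ 0.000770 s

For a series RLC circuit (capacitor voltage as output), ω_n = 1/√(LC) = 1/√(3.07 mH · 7.69 µF) = 6510 rad/s.
ζ = (R/2)·√(C/L) = (31.9/2)·√(7.69 µF/3.07 mH) = 0.798.
t_s ≈ 4/(ζω_n) = 0.000770 s.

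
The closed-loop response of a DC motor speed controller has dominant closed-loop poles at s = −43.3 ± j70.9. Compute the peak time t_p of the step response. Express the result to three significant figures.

t_p = π/ω_d with ω_d = 70.9 (the imaginary part), so t_p = 0.0443 s.

t_p ≈ 0.0443 s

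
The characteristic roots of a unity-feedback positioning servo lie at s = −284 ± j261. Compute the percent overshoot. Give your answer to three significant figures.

%OS ≈ 3.28%

The poles are at −σ ± jω_d with σ = 284 and ω_d = 261, so ω_n = √(σ²+ω_d²) = 386 rad/s and ζ = σ/ω_n = 0.736.
%OS = 100 e^{−πζ/√(1−ζ²)} with ζ = 0.736 gives 3.28%.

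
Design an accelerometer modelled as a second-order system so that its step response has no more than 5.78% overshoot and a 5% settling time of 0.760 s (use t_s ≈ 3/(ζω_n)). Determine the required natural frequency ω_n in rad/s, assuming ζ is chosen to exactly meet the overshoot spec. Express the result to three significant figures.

ζ = −ln(OS)/√(π² + (ln OS)²). With OS = 0.0578, ln OS = −2.851 and ζ = 2.851/4.242 = 0.672.
Then ω_n = 3/(ζ t_s) = 3/(0.672 × 0.760) = 5.87 rad/s.

ω_n ≈ 5.87 rad/s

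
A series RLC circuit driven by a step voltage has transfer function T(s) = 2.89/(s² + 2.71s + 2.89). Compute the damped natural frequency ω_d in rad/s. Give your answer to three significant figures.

ω_n = √2.89 = 1.70 rad/s; ζ = 2.71/(2·1.70) = 0.797.
The damped frequency ω_d = ω_n√(1−ζ²) = 1.03 rad/s.

ω_d ≈ 1.03 rad/s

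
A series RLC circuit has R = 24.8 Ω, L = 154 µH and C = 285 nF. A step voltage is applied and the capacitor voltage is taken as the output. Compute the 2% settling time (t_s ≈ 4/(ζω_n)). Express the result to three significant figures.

t_s ≈ 0.0000497 s

For a series RLC circuit (capacitor voltage as output), ω_n = 1/√(LC) = 1/√(154 µH · 285 nF) = 151000 rad/s.
ζ = (R/2)·√(C/L) = (24.8/2)·√(285 nF/154 µH) = 0.533.
t_s ≈ 4/(ζω_n) = 0.0000497 s.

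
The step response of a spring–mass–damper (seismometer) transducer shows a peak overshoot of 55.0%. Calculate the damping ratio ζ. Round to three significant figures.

ζ ≈ 0.187

ζ = −ln(OS)/√(π² + (ln OS)²). With OS = 0.550, ln OS = −0.5978 and ζ = 0.5978/3.198 = 0.187.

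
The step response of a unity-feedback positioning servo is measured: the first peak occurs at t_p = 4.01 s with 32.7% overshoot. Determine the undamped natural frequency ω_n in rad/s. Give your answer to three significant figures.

ω_n ≈ 0.832 rad/s

The overshoot fixes ζ = −ln(OS)/√(π²+ln²(OS)) = 0.335.
From t_p = π/ω_d, ω_d = π/4.01 = 0.783 rad/s, so ω_n = ω_d/√(1−ζ²) = 0.832 rad/s.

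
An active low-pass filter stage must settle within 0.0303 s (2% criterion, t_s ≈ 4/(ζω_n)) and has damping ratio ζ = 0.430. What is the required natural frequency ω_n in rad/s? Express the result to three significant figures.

ω_n ≈ 307 rad/s

Rearranging t_s ≈ 4/(ζω_n) gives ω_n = 4/(ζ·t_s) = 4/(0.430 × 0.0303) = 307 rad/s.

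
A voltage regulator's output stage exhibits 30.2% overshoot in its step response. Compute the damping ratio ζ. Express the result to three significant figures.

Inverting the overshoot relation: ζ = |ln 0.302|/√(π² + ln²0.302) = 0.356.

ζ ≈ 0.356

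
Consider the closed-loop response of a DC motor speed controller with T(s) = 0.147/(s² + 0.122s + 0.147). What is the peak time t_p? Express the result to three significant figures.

Matching coefficients with s² + 2ζω_n s + ω_n² gives ω_n² = 0.147 ⇒ ω_n = 0.383 rad/s, and ζ = 0.122/(2ω_n) = 0.159.
The damped frequency ω_d = ω_n√(1−ζ²) = 0.379 rad/s. Then t_p = π/ω_d = 8.30 s.

t_p ≈ 8.30 s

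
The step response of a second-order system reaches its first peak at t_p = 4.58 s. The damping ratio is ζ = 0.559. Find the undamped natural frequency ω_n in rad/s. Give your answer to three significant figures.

Peak time t_p = π/ω_d, so ω_d = π/t_p = π/4.58 = 0.686 rad/s.
ω_n = ω_d/√(1−ζ²) = 0.686/√0.688 = 0.827 rad/s.

ω_n ≈ 0.827 rad/s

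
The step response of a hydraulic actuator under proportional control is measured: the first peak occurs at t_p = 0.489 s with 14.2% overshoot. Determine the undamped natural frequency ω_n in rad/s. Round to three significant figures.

The overshoot fixes ζ = −ln(OS)/√(π²+ln²(OS)) = 0.528.
t_p = π/ω_d ⇒ ω_d = 6.42 rad/s; then ω_n = ω_d/√(1−ζ²) = 7.56 rad/s.

ω_n ≈ 7.56 rad/s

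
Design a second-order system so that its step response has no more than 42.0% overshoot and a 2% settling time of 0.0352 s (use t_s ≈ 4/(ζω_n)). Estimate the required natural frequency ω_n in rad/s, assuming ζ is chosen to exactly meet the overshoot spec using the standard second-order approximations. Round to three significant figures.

ζ = −ln(OS)/√(π² + (ln OS)²). With OS = 0.420, ln OS = −0.8675 and ζ = 0.8675/3.259 = 0.266.
From t_s ≈ 4/(ζω_n): ω_n = 4/(ζ·t_s) = 4/(0.266·0.0352) = 427 rad/s.

ω_n ≈ 427 rad/s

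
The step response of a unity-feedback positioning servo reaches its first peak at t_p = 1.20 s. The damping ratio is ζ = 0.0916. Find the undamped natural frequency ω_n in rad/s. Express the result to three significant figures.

Peak time t_p = π/ω_d, so ω_d = π/t_p = π/1.20 = 2.62 rad/s.
ω_n = ω_d/√(1−ζ²) = 2.62/√0.992 = 2.63 rad/s.

ω_n ≈ 2.63 rad/s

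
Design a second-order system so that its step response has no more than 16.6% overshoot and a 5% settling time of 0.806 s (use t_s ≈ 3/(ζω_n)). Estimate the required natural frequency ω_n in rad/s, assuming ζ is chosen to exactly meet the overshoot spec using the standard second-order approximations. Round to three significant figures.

Inverting the overshoot relation: ζ = |ln 0.166|/√(π² + ln²0.166) = 0.496.
From t_s ≈ 3/(ζω_n): ω_n = 3/(ζ·t_s) = 3/(0.496·0.806) = 7.50 rad/s.

ω_n ≈ 7.50 rad/s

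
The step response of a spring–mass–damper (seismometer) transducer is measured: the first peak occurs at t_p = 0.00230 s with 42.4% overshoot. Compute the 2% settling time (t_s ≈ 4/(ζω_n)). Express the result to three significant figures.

t_s ≈ 0.0107 s

From the overshoot, ζ = −ln(OS)/√(π²+ln²(OS)) = 0.263.
t_p = π/ω_d ⇒ ω_d = 1370 rad/s; then ω_n = ω_d/√(1−ζ²) = 1420 rad/s.
t_s ≈ 4/(ζω_n) = 4/(0.263·1420) = 0.0107 s.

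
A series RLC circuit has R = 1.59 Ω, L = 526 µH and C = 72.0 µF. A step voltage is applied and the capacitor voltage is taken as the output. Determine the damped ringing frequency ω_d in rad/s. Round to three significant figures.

For a series RLC circuit (capacitor voltage as output), ω_n = 1/√(LC) = 1/√(526 µH · 72.0 µF) = 5140 rad/s.
ζ = (R/2)·√(C/L) = (1.59/2)·√(72.0 µF/526 µH) = 0.294.
The damped frequency ω_d = ω_n√(1−ζ²) = 4910 rad/s.

ω_d ≈ 4910 rad/s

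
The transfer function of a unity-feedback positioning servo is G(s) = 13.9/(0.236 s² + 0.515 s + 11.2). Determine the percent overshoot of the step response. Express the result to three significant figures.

%OS ≈ 60.4%

Dividing through by 0.236: denominator becomes s² + 2.182 s + 47.46.
So ω_n = √47.46 = 6.89 rad/s and ζ = 2.182/(2·6.89) = 0.158.
%OS = 100·exp(−πζ/√(1−ζ²)) = 60.4%.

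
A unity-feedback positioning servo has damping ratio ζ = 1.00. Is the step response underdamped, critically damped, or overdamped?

critically damped

Since ζ = 1, the system is critically damped.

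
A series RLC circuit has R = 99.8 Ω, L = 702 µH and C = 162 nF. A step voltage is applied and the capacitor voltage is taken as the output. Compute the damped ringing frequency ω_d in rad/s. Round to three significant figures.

ω_d ≈ 61200 rad/s

For a series RLC circuit (capacitor voltage as output), ω_n = 1/√(LC) = 1/√(702 µH · 162 nF) = 93800 rad/s.
ζ = (R/2)·√(C/L) = (99.8/2)·√(162 nF/702 µH) = 0.758.
ω_d = 93800·√(1 − 0.758²) = 61200 rad/s.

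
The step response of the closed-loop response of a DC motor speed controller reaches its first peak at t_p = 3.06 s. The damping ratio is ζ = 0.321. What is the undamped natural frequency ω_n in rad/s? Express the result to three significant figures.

Peak time t_p = π/ω_d, so ω_d = π/t_p = π/3.06 = 1.03 rad/s.
ω_n = ω_d/√(1−ζ²) = 1.03/√0.897 = 1.08 rad/s.

ω_n ≈ 1.08 rad/s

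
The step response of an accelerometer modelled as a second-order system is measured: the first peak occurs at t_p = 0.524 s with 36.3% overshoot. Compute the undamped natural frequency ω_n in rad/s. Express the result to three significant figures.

ω_n ≈ 6.30 rad/s

ζ from %OS: ζ = |ln 0.363|/√(π²+ln²0.363) = 0.307.
t_p = π/ω_d ⇒ ω_d = 6.00 rad/s; then ω_n = ω_d/√(1−ζ²) = 6.30 rad/s.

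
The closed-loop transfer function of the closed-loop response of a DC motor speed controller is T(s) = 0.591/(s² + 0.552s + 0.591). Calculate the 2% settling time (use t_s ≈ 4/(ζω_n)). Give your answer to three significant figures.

t_s ≈ 14.5 s

Comparing the denominator to s² + 2ζω_n s + ω_n²: ω_n = √0.591 = 0.769 rad/s, and 2ζω_n = 0.552 so ζ = 0.552/(2·0.769) = 0.359.
t_s ≈ 4/(ζω_n) = 4/(0.359·0.769) = 14.5 s.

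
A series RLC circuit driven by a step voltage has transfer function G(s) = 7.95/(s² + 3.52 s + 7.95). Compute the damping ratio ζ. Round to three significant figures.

ζ ≈ 0.624

Comparing the denominator to s² + 2ζω_n s + ω_n²: ω_n = √7.95 = 2.82 rad/s, and 2ζω_n = 3.52 so ζ = 3.52/(2·2.82) = 0.624.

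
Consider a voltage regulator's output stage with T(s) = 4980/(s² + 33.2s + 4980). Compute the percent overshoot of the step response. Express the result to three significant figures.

Comparing the denominator to s² + 2ζω_n s + ω_n²: ω_n = √4980 = 70.6 rad/s, and 2ζω_n = 33.2 so ζ = 33.2/(2·70.6) = 0.235.
Overshoot: exp(−π·0.235/√(1−0.235²)) = 0.468, i.e. 46.8%.

%OS ≈ 46.8%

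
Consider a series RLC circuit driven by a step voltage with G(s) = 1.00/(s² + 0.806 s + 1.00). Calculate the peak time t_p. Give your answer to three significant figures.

ω_n = √1.00 = 1.00 rad/s; ζ = 0.806/(2·1.00) = 0.403.
ω_d = 1.00·√(1 − 0.403²) = 0.915 rad/s. Then t_p = π/ω_d = 3.43 s.

t_p ≈ 3.43 s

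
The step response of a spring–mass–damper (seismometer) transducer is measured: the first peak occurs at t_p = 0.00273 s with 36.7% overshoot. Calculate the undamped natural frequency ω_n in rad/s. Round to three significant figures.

ω_n ≈ 1210 rad/s

From the overshoot, ζ = −ln(OS)/√(π²+ln²(OS)) = 0.304.
From t_p = π/ω_d, ω_d = π/0.00273 = 1150 rad/s, so ω_n = ω_d/√(1−ζ²) = 1210 rad/s.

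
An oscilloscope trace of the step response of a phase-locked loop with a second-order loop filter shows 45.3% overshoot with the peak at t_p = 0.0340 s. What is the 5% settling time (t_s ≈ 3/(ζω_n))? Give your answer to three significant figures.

From the overshoot, ζ = −ln(OS)/√(π²+ln²(OS)) = 0.244.
t_p = π/ω_d ⇒ ω_d = 92.4 rad/s; then ω_n = ω_d/√(1−ζ²) = 95.3 rad/s.
t_s ≈ 3/(ζω_n) = 3/(0.244·95.3) = 0.129 s.

t_s ≈ 0.129 s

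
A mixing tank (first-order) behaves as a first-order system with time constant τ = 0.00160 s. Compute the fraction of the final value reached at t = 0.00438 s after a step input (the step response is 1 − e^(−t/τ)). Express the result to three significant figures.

y(t)/y_∞ = 1 − e^(−t/τ) = 1 − e^(−0.00438/0.00160) = 1 − e^(−2.74) = 0.935.

y/y_∞ ≈ 0.935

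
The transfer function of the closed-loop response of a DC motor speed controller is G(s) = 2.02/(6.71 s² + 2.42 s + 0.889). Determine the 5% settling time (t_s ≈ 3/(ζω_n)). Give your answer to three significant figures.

Dividing through by 6.71: denominator becomes s² + 0.3607 s + 0.1325.
So ω_n = √0.1325 = 0.364 rad/s and ζ = 0.3607/(2·0.364) = 0.495.
t_s ≈ 3/(ζω_n) = 16.6 s.

t_s ≈ 16.6 s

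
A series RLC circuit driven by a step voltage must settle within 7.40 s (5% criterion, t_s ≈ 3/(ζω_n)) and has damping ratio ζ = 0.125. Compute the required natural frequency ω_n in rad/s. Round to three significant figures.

ω_n ≈ 3.24 rad/s

Rearranging t_s ≈ 3/(ζω_n) gives ω_n = 3/(ζ·t_s) = 3/(0.125 × 7.40) = 3.24 rad/s.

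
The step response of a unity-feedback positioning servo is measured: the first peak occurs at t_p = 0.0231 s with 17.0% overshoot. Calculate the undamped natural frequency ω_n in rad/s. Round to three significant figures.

ω_n ≈ 156 rad/s

From the overshoot, ζ = −ln(OS)/√(π²+ln²(OS)) = 0.491.
From t_p = π/ω_d, ω_d = π/0.0231 = 136 rad/s, so ω_n = ω_d/√(1−ζ²) = 156 rad/s.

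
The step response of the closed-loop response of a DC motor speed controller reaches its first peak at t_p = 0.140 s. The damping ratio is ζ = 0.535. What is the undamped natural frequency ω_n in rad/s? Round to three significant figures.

Peak time t_p = π/ω_d, so ω_d = π/t_p = π/0.140 = 22.4 rad/s.
ω_n = ω_d/√(1−ζ²) = 22.4/√0.714 = 26.6 rad/s.

ω_n ≈ 26.6 rad/s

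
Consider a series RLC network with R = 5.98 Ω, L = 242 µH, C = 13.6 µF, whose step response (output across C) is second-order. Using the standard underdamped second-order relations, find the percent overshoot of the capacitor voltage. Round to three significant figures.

%OS ≈ 4.26%

For a series RLC circuit (capacitor voltage as output), ω_n = 1/√(LC) = 1/√(242 µH · 13.6 µF) = 17400 rad/s.
ζ = (R/2)·√(C/L) = (5.98/2)·√(13.6 µF/242 µH) = 0.709.
%OS = 100·exp(−πζ/√(1−ζ²)) = 4.26%.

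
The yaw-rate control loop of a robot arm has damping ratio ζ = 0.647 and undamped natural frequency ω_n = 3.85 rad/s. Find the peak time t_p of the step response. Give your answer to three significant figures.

t_p ≈ 1.07 s

The damped frequency is ω_d = ω_n√(1−ζ²) = 3.85·√(1−0.419) = 2.94 rad/s.
Peak time t_p = π/ω_d = π/2.94 = 1.07 s.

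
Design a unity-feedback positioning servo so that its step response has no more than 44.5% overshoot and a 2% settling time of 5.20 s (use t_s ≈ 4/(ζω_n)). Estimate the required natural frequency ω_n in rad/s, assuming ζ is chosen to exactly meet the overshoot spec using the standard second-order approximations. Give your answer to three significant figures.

Inverting the overshoot relation: ζ = |ln 0.445|/√(π² + ln²0.445) = 0.250.
Then ω_n = 4/(ζ t_s) = 4/(0.250 × 5.20) = 3.08 rad/s.

ω_n ≈ 3.08 rad/s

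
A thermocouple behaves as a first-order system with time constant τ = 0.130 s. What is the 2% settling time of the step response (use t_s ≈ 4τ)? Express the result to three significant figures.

t_s ≈ 4τ = 0.520 s.

t_s ≈ 0.520 s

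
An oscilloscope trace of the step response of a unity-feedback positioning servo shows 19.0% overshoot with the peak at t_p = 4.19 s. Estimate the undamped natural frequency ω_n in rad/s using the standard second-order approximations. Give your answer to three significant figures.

The overshoot fixes ζ = −ln(OS)/√(π²+ln²(OS)) = 0.467.
From t_p = π/ω_d, ω_d = π/4.19 = 0.750 rad/s, so ω_n = ω_d/√(1−ζ²) = 0.848 rad/s.

ω_n ≈ 0.848 rad/s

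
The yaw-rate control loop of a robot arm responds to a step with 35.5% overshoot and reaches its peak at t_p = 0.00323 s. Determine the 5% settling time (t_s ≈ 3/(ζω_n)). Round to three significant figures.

From the overshoot, ζ = −ln(OS)/√(π²+ln²(OS)) = 0.313.
t_p = π/ω_d ⇒ ω_d = 973 rad/s; then ω_n = ω_d/√(1−ζ²) = 1020 rad/s.
t_s ≈ 3/(ζω_n) = 3/(0.313·1020) = 0.00936 s.

t_s ≈ 0.00936 s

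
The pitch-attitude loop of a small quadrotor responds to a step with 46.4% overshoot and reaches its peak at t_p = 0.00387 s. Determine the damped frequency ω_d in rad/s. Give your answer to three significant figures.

ω_d ≈ 812 rad/s

t_p = π/ω_d, so ω_d = π/0.00387 = 812 rad/s.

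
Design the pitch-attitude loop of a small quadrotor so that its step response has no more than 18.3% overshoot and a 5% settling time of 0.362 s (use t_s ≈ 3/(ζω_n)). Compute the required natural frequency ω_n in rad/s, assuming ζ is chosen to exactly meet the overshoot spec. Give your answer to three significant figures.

ω_n ≈ 17.4 rad/s

Inverting the overshoot relation: ζ = |ln 0.183|/√(π² + ln²0.183) = 0.476.
From t_s ≈ 3/(ζω_n): ω_n = 3/(ζ·t_s) = 3/(0.476·0.362) = 17.4 rad/s.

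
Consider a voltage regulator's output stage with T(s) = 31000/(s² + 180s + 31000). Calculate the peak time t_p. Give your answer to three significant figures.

t_p ≈ 0.0208 s

ω_n = √31000 = 176 rad/s; ζ = 180/(2·176) = 0.511.
ω_d = 176·√(1 − 0.511²) = 151 rad/s. Then t_p = π/ω_d = 0.0208 s.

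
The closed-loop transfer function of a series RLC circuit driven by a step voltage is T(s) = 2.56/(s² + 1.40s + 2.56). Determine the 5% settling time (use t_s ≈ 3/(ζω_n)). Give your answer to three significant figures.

t_s ≈ 4.29 s

Comparing the denominator to s² + 2ζω_n s + ω_n²: ω_n = √2.56 = 1.60 rad/s, and 2ζω_n = 1.40 so ζ = 1.40/(2·1.60) = 0.437.
t_s ≈ 3/(ζω_n) = 3/(0.437·1.60) = 4.29 s.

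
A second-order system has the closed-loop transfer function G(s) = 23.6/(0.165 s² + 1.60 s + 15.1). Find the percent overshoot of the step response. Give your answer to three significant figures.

%OS ≈ 15.8%

Dividing through by 0.165: denominator becomes s² + 9.697 s + 91.52.
So ω_n = √91.52 = 9.57 rad/s and ζ = 9.697/(2·9.57) = 0.507.
%OS = 100 e^{−πζ/√(1−ζ²)} with ζ = 0.507 gives 15.8%.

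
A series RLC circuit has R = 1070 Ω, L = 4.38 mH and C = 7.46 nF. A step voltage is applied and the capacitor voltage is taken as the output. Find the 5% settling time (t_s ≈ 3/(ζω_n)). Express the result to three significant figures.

t_s ≈ 0.0000246 s

For a series RLC circuit (capacitor voltage as output), ω_n = 1/√(LC) = 1/√(4.38 mH · 7.46 nF) = 175000 rad/s.
ζ = (R/2)·√(C/L) = (1070/2)·√(7.46 nF/4.38 mH) = 0.698.
t_s ≈ 3/(ζω_n) = 0.0000246 s.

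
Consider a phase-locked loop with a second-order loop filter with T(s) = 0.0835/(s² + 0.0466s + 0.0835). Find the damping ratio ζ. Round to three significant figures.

Matching coefficients with s² + 2ζω_n s + ω_n² gives ω_n² = 0.0835 ⇒ ω_n = 0.289 rad/s, and ζ = 0.0466/(2ω_n) = 0.0806.

ζ ≈ 0.0806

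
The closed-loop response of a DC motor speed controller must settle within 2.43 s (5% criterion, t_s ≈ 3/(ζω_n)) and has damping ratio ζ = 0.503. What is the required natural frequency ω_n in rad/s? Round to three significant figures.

Rearranging t_s ≈ 3/(ζω_n) gives ω_n = 3/(ζ·t_s) = 3/(0.503 × 2.43) = 2.45 rad/s.

ω_n ≈ 2.45 rad/s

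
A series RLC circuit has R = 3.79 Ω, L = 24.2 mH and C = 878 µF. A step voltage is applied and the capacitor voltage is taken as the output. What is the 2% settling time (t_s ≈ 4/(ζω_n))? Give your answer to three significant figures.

For a series RLC circuit (capacitor voltage as output), ω_n = 1/√(LC) = 1/√(24.2 mH · 878 µF) = 217 rad/s.
ζ = (R/2)·√(C/L) = (3.79/2)·√(878 µF/24.2 mH) = 0.361.
t_s ≈ 4/(ζω_n) = 0.0511 s.

t_s ≈ 0.0511 s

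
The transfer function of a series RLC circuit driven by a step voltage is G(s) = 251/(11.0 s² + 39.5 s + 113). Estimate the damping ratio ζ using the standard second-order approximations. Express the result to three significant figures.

ζ ≈ 0.560

Dividing through by 11.0: denominator becomes s² + 3.591 s + 10.27.
So ω_n = √10.27 = 3.21 rad/s and ζ = 3.591/(2·3.21) = 0.560.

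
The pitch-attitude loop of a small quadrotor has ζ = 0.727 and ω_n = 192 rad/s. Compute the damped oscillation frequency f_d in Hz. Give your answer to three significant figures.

ω_d = ω_n√(1−ζ²) = 192·√0.471 = 132 rad/s.
f_d = ω_d/(2π) = 21.0 Hz.

f_d ≈ 21.0 Hz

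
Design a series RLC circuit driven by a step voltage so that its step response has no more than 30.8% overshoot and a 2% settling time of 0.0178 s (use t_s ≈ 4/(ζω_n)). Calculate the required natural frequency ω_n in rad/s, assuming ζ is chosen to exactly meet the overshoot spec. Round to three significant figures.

ω_n ≈ 640 rad/s

From %OS = 100·exp(−πζ/√(1−ζ²)), invert to get ζ = −ln(OS)/√(π² + ln²(OS)) with OS = 0.308.
−ln 0.308 = 1.178, so ζ = 1.178/√(π² + 1.387) = 0.351.
Then ω_n = 4/(ζ t_s) = 4/(0.351 × 0.0178) = 640 rad/s.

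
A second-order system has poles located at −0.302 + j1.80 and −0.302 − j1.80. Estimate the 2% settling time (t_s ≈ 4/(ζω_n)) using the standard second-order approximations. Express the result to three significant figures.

t_s ≈ 13.2 s

For poles at −σ ± jω_d, ζω_n = σ = 0.302, so t_s ≈ 4/σ = 13.2 s.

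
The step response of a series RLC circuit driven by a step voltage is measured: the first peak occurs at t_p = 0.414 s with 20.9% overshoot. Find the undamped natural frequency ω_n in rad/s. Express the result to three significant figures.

ω_n ≈ 8.48 rad/s

ζ from %OS: ζ = |ln 0.209|/√(π²+ln²0.209) = 0.446.
t_p = π/ω_d ⇒ ω_d = 7.59 rad/s; then ω_n = ω_d/√(1−ζ²) = 8.48 rad/s.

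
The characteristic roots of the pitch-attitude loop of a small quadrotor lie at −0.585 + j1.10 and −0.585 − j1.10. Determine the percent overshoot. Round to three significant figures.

%OS ≈ 18.8%

With σ = 0.585, ω_d = 1.10: ω_n = √(σ²+ω_d²) = 1.25 rad/s, ζ = σ/ω_n = 0.470.
Overshoot: exp(−π·0.470/√(1−0.470²)) = 0.188, i.e. 18.8%.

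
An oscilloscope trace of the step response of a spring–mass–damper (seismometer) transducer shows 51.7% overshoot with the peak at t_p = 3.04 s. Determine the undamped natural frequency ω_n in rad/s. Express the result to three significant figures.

ω_n ≈ 1.06 rad/s

From the overshoot, ζ = −ln(OS)/√(π²+ln²(OS)) = 0.206.
From t_p = π/ω_d, ω_d = π/3.04 = 1.03 rad/s, so ω_n = ω_d/√(1−ζ²) = 1.06 rad/s.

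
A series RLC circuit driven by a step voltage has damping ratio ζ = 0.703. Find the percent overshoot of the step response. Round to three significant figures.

For an underdamped second-order system, %OS = 100·exp(−πζ/√(1−ζ²)).
πζ/√(1−ζ²) = π·0.703/√(1−0.494) = 3.105, so %OS = 100·e^(−3.105) = 4.48%.

%OS ≈ 4.48%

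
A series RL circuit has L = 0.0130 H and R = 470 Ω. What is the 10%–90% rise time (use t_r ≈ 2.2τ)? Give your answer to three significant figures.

t_r ≈ 0.0000609 s

τ = L/R = 0.0130/470 = 0.0000277 s.
t_r ≈ 2.2τ = 0.0000609 s.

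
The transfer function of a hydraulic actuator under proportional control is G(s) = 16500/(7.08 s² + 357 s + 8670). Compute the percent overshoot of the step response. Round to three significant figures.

%OS ≈ 3.82%

Dividing through by 7.08: denominator becomes s² + 50.42 s + 1225.
So ω_n = √1225 = 35.0 rad/s and ζ = 50.42/(2·35.0) = 0.720.
%OS = 100·exp(−πζ/√(1−ζ²)) = 3.82%.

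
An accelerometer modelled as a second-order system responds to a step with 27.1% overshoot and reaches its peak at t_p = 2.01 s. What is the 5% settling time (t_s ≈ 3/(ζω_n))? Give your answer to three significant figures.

The overshoot fixes ζ = −ln(OS)/√(π²+ln²(OS)) = 0.384.
From t_p = π/ω_d, ω_d = π/2.01 = 1.56 rad/s, so ω_n = ω_d/√(1−ζ²) = 1.69 rad/s.
t_s ≈ 3/(ζω_n) = 3/(0.384·1.69) = 4.62 s.

t_s ≈ 4.62 s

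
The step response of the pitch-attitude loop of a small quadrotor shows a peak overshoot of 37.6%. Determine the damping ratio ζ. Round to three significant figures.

ζ ≈ 0.297

Inverting the overshoot relation: ζ = |ln 0.376|/√(π² + ln²0.376) = 0.297.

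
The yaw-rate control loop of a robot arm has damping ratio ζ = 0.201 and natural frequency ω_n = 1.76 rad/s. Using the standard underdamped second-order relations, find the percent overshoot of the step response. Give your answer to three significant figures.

For an underdamped second-order system, %OS = 100·exp(−πζ/√(1−ζ²)).
πζ/√(1−ζ²) = π·0.201/√(1−0.0404) = 0.6446, so %OS = 100·e^(−0.6446) = 52.5%.

%OS ≈ 52.5%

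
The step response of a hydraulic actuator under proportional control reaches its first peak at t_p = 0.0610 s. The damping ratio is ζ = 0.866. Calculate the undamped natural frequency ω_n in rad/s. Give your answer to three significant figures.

Peak time t_p = π/ω_d, so ω_d = π/t_p = π/0.0610 = 51.5 rad/s.
ω_n = ω_d/√(1−ζ²) = 51.5/√0.250 = 103 rad/s.

ω_n ≈ 103 rad/s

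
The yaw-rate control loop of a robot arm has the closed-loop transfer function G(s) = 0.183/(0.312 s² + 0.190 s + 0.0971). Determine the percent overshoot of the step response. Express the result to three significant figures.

Dividing through by 0.312: denominator becomes s² + 0.6090 s + 0.3112.
So ω_n = √0.3112 = 0.558 rad/s and ζ = 0.6090/(2·0.558) = 0.546.
%OS = 100·exp(−πζ/√(1−ζ²)) = 12.9%.

%OS ≈ 12.9%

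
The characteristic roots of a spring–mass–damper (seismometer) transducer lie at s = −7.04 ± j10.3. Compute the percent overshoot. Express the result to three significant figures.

%OS ≈ 11.7%

The poles are at −σ ± jω_d with σ = 7.04 and ω_d = 10.3, so ω_n = √(σ²+ω_d²) = 12.5 rad/s and ζ = σ/ω_n = 0.564.
%OS = 100 e^{−πζ/√(1−ζ²)} with ζ = 0.564 gives 11.7%.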